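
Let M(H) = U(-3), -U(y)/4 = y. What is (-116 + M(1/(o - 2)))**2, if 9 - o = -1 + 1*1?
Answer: 10816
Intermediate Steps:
o = 9 (o = 9 - (-1 + 1*1) = 9 - (-1 + 1) = 9 - 1*0 = 9 + 0 = 9)
U(y) = -4*y
M(H) = 12 (M(H) = -4*(-3) = 12)
(-116 + M(1/(o - 2)))**2 = (-116 + 12)**2 = (-104)**2 = 10816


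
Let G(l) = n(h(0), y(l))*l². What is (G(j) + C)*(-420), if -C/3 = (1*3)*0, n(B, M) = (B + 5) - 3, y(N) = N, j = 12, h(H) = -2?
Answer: 0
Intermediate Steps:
n(B, M) = 2 + B (n(B, M) = (5 + B) - 3 = 2 + B)
C = 0 (C = -3*1*3*0 = -9*0 = -3*0 = 0)
G(l) = 0 (G(l) = (2 - 2)*l² = 0*l² = 0)
(G(j) + C)*(-420) = (0 + 0)*(-420) = 0*(-420) = 0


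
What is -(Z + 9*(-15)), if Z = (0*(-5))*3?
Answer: 135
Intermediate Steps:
Z = 0 (Z = 0*3 = 0)
-(Z + 9*(-15)) = -(0 + 9*(-15)) = -(0 - 135) = -1*(-135) = 135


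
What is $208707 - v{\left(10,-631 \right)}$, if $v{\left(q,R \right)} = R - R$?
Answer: $208707$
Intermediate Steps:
$v{\left(q,R \right)} = 0$
$208707 - v{\left(10,-631 \right)} = 208707 - 0 = 208707 + 0 = 208707$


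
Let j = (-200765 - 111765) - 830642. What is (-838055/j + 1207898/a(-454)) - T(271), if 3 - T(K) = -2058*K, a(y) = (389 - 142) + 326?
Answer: -363946885391905/655037556 ≈ -5.5561e+5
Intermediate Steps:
j = -1143172 (j = -312530 - 830642 = -1143172)
a(y) = 573 (a(y) = 247 + 326 = 573)
T(K) = 3 + 2058*K (T(K) = 3 - (-2058)*K = 3 + 2058*K)
(-838055/j + 1207898/a(-454)) - T(271) = (-838055/(-1143172) + 1207898/573) - (3 + 2058*271) = (-838055*(-1/1143172) + 1207898*(1/573)) - (3 + 557718) = (838055/1143172 + 1207898/573) - 1*557721 = 1381315377971/655037556 - 557721 = -363946885391905/655037556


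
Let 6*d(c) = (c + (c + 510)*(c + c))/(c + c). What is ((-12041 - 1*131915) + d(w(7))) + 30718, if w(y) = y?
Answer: -452607/4 ≈ -1.1315e+5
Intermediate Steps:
d(c) = (c + 2*c*(510 + c))/(12*c) (d(c) = ((c + (c + 510)*(c + c))/(c + c))/6 = ((c + (510 + c)*(2*c))/((2*c)))/6 = ((c + 2*c*(510 + c))*(1/(2*c)))/6 = ((c + 2*c*(510 + c))/(2*c))/6 = (c + 2*c*(510 + c))/(12*c))
((-12041 - 1*131915) + d(w(7))) + 30718 = ((-12041 - 1*131915) + (1021/12 + (⅙)*7)) + 30718 = ((-12041 - 131915) + (1021/12 + 7/6)) + 30718 = (-143956 + 345/4) + 30718 = -575479/4 + 30718 = -452607/4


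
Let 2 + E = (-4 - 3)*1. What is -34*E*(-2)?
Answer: -612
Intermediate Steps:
E = -9 (E = -2 + (-4 - 3)*1 = -2 - 7*1 = -2 - 7 = -9)
-34*E*(-2) = -34*(-9)*(-2) = 306*(-2) = -612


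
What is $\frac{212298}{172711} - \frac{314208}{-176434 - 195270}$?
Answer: $\frac{16647399210}{8024671193} \approx 2.0745$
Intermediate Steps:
$\frac{212298}{172711} - \frac{314208}{-176434 - 195270} = 212298 \cdot \frac{1}{172711} - \frac{314208}{-176434 - 195270} = \frac{212298}{172711} - \frac{314208}{-371704} = \frac{212298}{172711} - - \frac{39276}{46463} = \frac{212298}{172711} + \frac{39276}{46463} = \frac{16647399210}{8024671193}$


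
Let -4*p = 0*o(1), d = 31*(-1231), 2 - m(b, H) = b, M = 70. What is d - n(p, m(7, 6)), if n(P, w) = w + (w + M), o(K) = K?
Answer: -38221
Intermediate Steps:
m(b, H) = 2 - b
d = -38161
p = 0 (p = -0 = -¼*0 = 0)
n(P, w) = 70 + 2*w (n(P, w) = w + (w + 70) = w + (70 + w) = 70 + 2*w)
d - n(p, m(7, 6)) = -38161 - (70 + 2*(2 - 1*7)) = -38161 - (70 + 2*(2 - 7)) = -38161 - (70 + 2*(-5)) = -38161 - (70 - 10) = -38161 - 1*60 = -38161 - 60 = -38221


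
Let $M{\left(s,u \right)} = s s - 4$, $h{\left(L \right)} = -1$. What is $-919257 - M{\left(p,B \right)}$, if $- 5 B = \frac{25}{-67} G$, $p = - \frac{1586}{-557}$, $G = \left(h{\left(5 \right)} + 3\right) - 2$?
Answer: $- \frac{285199839393}{310249} \approx -9.1926 \cdot 10^{5}$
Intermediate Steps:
$G = 0$ ($G = \left(-1 + 3\right) - 2 = 2 - 2 = 0$)
$p = \frac{1586}{557}$ ($p = \left(-1586\right) \left(- \frac{1}{557}\right) = \frac{1586}{557} \approx 2.8474$)
$B = 0$ ($B = - \frac{\frac{25}{-67} \cdot 0}{5} = - \frac{25 \left(- \frac{1}{67}\right) 0}{5} = - \frac{\left(- \frac{25}{67}\right) 0}{5} = \left(- \frac{1}{5}\right) 0 = 0$)
$M{\left(s,u \right)} = -4 + s^{2}$ ($M{\left(s,u \right)} = s^{2} - 4 = -4 + s^{2}$)
$-919257 - M{\left(p,B \right)} = -919257 - \left(-4 + \left(\frac{1586}{557}\right)^{2}\right) = -919257 - \left(-4 + \frac{2515396}{310249}\right) = -919257 - \frac{1274400}{310249} = - \frac{285199839393}{310249}$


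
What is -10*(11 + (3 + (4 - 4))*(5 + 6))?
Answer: -440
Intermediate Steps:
-10*(11 + (3 + (4 - 4))*(5 + 6)) = -10*(11 + (3 + 0)*11) = -10*(11 + 3*11) = -10*(11 + 33) = -10*44 = -440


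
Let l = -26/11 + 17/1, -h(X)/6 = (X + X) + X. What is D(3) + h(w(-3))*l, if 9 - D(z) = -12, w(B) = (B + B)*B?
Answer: -51933/11 ≈ -4721.2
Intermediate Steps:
w(B) = 2*B² (w(B) = (2*B)*B = 2*B²)
h(X) = -18*X (h(X) = -6*((X + X) + X) = -6*(2*X + X) = -18*X)
D(z) = 21 (D(z) = 9 - 1*(-12) = 9 + 12 = 21)
l = 161/11 (l = -26*1/11 + 17*1 = -26/11 + 17 = 161/11 ≈ 14.636)
D(3) + h(w(-3))*l = 21 - 36*(-3)²*(161/11) = 21 - 36*9*(161/11) = 21 - 18*18*(161/11) = 21 - 324*161/11 = 21 - 52164/11 = -51933/11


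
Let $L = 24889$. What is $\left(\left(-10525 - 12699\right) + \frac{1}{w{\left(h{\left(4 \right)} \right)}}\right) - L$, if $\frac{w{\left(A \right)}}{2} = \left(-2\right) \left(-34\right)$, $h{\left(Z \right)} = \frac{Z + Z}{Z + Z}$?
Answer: $- \frac{6543367}{136} \approx -48113.0$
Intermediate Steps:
$h{\left(Z \right)} = 1$ ($h{\left(Z \right)} = \frac{2 Z}{2 Z} = 2 Z \frac{1}{2 Z} = 1$)
$w{\left(A \right)} = 136$ ($w{\left(A \right)} = 2 \left(\left(-2\right) \left(-34\right)\right) = 2 \cdot 68 = 136$)
$\left(\left(-10525 - 12699\right) + \frac{1}{w{\left(h{\left(4 \right)} \right)}}\right) - L = \left(\left(-10525 - 12699\right) + \frac{1}{136}\right) - 24889 = \left(-23224 + \frac{1}{136}\right) - 24889 = - \frac{3158463}{136} - 24889 = - \frac{6543367}{136}$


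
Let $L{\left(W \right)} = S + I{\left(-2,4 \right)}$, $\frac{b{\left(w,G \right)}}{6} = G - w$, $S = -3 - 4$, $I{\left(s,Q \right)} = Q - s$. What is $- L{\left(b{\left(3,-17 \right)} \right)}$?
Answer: $1$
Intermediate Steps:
$S = -7$ ($S = -3 - 4 = -7$)
$b{\left(w,G \right)} = - 6 w + 6 G$ ($b{\left(w,G \right)} = 6 \left(G - w\right) = - 6 w + 6 G$)
$L{\left(W \right)} = -1$ ($L{\left(W \right)} = -7 + \left(4 - -2\right) = -7 + \left(4 + 2\right) = -7 + 6 = -1$)
$- L{\left(b{\left(3,-17 \right)} \right)} = \left(-1\right) \left(-1\right) = 1$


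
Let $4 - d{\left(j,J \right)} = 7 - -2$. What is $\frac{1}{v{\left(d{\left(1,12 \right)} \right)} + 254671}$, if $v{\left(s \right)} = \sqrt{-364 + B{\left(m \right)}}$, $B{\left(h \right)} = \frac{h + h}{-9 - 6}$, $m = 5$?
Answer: $\frac{764013}{194571955817} - \frac{i \sqrt{3282}}{194571955817} \approx 3.9266 \cdot 10^{-6} - 2.9443 \cdot 10^{-10} i$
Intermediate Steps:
$B{\left(h \right)} = - \frac{2 h}{15}$ ($B{\left(h \right)} = \frac{2 h}{-15} = 2 h \left(- \frac{1}{15}\right) = - \frac{2 h}{15}$)
$d{\left(j,J \right)} = -5$ ($d{\left(j,J \right)} = 4 - \left(7 - -2\right) = 4 - \left(7 + 2\right) = 4 - 9 = -5$)
$v{\left(s \right)} = \frac{i \sqrt{3282}}{3}$ ($v{\left(s \right)} = \sqrt{-364 - \frac{2}{3}} = \sqrt{- \frac{1094}{3}} = \frac{i \sqrt{3282}}{3}$)
$\frac{1}{v{\left(d{\left(1,12 \right)} \right)} + 254671} = \frac{1}{\frac{i \sqrt{3282}}{3} + 254671} = \frac{1}{254671 + \frac{i \sqrt{3282}}{3}}$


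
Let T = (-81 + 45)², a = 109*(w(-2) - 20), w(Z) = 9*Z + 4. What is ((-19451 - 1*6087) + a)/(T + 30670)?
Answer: -14622/15983 ≈ -0.91485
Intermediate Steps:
w(Z) = 4 + 9*Z
a = -3706 (a = 109*((4 + 9*(-2)) - 20) = 109*((4 - 18) - 20) = 109*(-14 - 20) = 109*(-34) = -3706)
T = 1296 (T = (-36)² = 1296)
((-19451 - 1*6087) + a)/(T + 30670) = ((-19451 - 1*6087) - 3706)/(1296 + 30670) = ((-19451 - 6087) - 3706)/31966 = (-25538 - 3706)*(1/31966) = -29244*1/31966 = -14622/15983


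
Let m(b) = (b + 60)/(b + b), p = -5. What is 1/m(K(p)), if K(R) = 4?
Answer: 1/8 ≈ 0.12500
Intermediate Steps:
m(b) = (60 + b)/(2*b) (m(b) = (60 + b)/((2*b)) = (60 + b)*(1/(2*b)) = (60 + b)/(2*b))
1/m(K(p)) = 1/((1/2)*(60 + 4)/4) = 1/((1/2)*(1/4)*64) = 1/8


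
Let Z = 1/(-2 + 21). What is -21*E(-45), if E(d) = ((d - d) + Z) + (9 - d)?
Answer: -21567/19 ≈ -1135.1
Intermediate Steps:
Z = 1/19 ≈ 0.052632
E(d) = 172/19 - d (E(d) = ((d - d) + 1/19) + (9 - d) = (0 + 1/19) + (9 - d) = 1/19 + (9 - d) = 172/19 - d)
-21*E(-45) = -21*(172/19 - 1*(-45)) = -21*(172/19 + 45) = -21*1027/19 = -21567/19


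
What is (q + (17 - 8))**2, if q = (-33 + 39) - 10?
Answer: 25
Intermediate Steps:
q = -4 (q = 6 - 10 = -4)
(q + (17 - 8))**2 = (-4 + (17 - 8))**2 = (-4 + 9)**2 = 5**2 = 25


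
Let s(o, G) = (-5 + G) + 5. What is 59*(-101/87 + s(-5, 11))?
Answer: 50504/87 ≈ 580.51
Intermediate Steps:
s(o, G) = G
59*(-101/87 + s(-5, 11)) = 59*(-101/87 + 11) = 59*(856/87) = 50504/87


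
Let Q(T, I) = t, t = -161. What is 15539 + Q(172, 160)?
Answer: 15378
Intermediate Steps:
Q(T, I) = -161
15539 + Q(172, 160) = 15539 - 161 = 15378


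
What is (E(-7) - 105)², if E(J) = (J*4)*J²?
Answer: 2181529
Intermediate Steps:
E(J) = 4*J³ (E(J) = (4*J)*J² = 4*J³)
(E(-7) - 105)² = (4*(-7)³ - 105)² = (4*(-343) - 105)² = (-1372 - 105)² = (-1477)² = 2181529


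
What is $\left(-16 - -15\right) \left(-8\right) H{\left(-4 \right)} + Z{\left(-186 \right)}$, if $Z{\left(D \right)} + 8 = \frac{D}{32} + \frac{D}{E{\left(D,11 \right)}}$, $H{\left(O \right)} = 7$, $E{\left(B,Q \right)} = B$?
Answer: $\frac{691}{16} \approx 43.188$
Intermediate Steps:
$Z{\left(D \right)} = -7 + \frac{D}{32}$ ($Z{\left(D \right)} = -8 + \left(\frac{D}{32} + \frac{D}{D}\right) = -8 + \left(D \frac{1}{32} + 1\right) = -8 + \left(\frac{D}{32} + 1\right) = -8 + \left(1 + \frac{D}{32}\right) = -7 + \frac{D}{32}$)
$\left(-16 - -15\right) \left(-8\right) H{\left(-4 \right)} + Z{\left(-186 \right)} = \left(-16 - -15\right) \left(-8\right) 7 + \left(-7 + \frac{1}{32} \left(-186\right)\right) = \left(-16 + 15\right) \left(-8\right) 7 - \frac{205}{16} = \left(-1\right) \left(-8\right) 7 - \frac{205}{16} = 8 \cdot 7 - \frac{205}{16} = 56 - \frac{205}{16} = \frac{691}{16}$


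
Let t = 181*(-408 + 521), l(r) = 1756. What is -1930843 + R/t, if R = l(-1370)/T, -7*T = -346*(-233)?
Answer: -1591864158516757/824439977 ≈ -1.9308e+6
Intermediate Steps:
T = -80618/7 (T = -(-346)*(-233)/7 = -⅐*80618 = -80618/7 ≈ -11517.)
t = 20453 (t = 181*113 = 20453)
R = -6146/40309 (R = 1756/(-80618/7) = 1756*(-7/80618) = -6146/40309 ≈ -0.15247)
-1930843 + R/t = -1930843 - 6146/40309/20453 = -1930843 - 6146/40309*1/20453 = -1930843 - 6146/824439977 = -1591864158516757/824439977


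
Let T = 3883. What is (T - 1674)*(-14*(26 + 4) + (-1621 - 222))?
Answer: -4998967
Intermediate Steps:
(T - 1674)*(-14*(26 + 4) + (-1621 - 222)) = (3883 - 1674)*(-14*(26 + 4) + (-1621 - 222)) = 2209*(-14*30 - 1843) = 2209*(-420 - 1843) = 2209*(-2263) = -4998967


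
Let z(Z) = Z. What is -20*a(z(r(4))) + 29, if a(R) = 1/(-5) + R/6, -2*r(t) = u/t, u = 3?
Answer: 137/4 ≈ 34.250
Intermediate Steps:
r(t) = -3/(2*t)
a(R) = -⅕ + R/6 (a(R) = 1*(-⅕) + R*(⅙) = -⅕ + R/6)
-20*a(z(r(4))) + 29 = -20*(-⅕ + (-3/2/4)/6) + 29 = -20*(-⅕ + (-3/2*¼)/6) + 29 = -20*(-⅕ + (⅙)*(-3/8)) + 29 = -20*(-⅕ - 1/16) + 29 = -20*(-21/80) + 29 = 21/4 + 29 = 137/4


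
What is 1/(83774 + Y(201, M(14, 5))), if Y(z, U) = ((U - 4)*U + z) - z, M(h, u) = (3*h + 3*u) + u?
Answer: 1/87370 ≈ 1.1446e-5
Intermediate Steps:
M(h, u) = 3*h + 4*u
Y(z, U) = U*(-4 + U) (Y(z, U) = ((-4 + U)*U + z) - z = (U*(-4 + U) + z) - z = (z + U*(-4 + U)) - z = U*(-4 + U))
1/(83774 + Y(201, M(14, 5))) = 1/(83774 + (3*14 + 4*5)*(-4 + (3*14 + 4*5))) = 1/(83774 + (42 + 20)*(-4 + (42 + 20))) = 1/(83774 + 62*(-4 + 62)) = 1/(83774 + 62*58) = 1/(83774 + 3596) = 1/87370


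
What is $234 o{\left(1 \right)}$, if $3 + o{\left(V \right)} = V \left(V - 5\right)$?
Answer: $-1638$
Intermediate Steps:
$o{\left(V \right)} = -3 + V \left(-5 + V\right)$ ($o{\left(V \right)} = -3 + V \left(V - 5\right) = -3 + V \left(-5 + V\right)$)
$234 o{\left(1 \right)} = 234 \left(-3 + 1^{2} - 5\right) = 234 \left(-3 + 1 - 5\right) = 234 \left(-7\right) = -1638$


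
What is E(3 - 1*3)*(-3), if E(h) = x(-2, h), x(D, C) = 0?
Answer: 0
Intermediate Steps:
E(h) = 0
E(3 - 1*3)*(-3) = 0*(-3) = 0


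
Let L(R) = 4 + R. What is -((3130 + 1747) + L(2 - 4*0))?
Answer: -4883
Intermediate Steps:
-((3130 + 1747) + L(2 - 4*0)) = -((3130 + 1747) + (4 + (2 - 4*0))) = -(4877 + (4 + (2 + 0))) = -(4877 + (4 + 2)) = -(4877 + 6) = -1*4883 = -4883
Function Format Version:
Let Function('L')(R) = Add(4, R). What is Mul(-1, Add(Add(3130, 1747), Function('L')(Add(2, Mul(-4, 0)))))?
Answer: -4883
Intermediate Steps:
Mul(-1, Add(Add(3130, 1747), Function('L')(Add(2, Mul(-4, 0))))) = Mul(-1, Add(Add(3130, 1747), Add(4, Add(2, Mul(-4, 0))))) = Mul(-1, Add(4877, Add(4, Add(2, 0)))) = Mul(-1, Add(4877, Add(4, 2))) = Mul(-1, Add(4877, 6)) = Mul(-1, 4883) = -4883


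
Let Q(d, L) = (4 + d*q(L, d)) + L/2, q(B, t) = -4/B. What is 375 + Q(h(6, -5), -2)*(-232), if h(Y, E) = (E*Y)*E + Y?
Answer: -72705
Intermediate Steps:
h(Y, E) = Y + Y*E² (h(Y, E) = Y*E² + Y = Y + Y*E²)
Q(d, L) = 4 + L/2 - 4*d/L (Q(d, L) = (4 + d*(-4/L)) + L/2 = (4 - 4*d/L) + L*(½) = (4 - 4*d/L) + L/2 = 4 + L/2 - 4*d/L)
375 + Q(h(6, -5), -2)*(-232) = 375 + (4 + (½)*(-2) - 4*6*(1 + (-5)²)/(-2))*(-232) = 375 + (4 - 1 - 4*6*(1 + 25)*(-½))*(-232) = 375 + (4 - 1 - 4*6*26*(-½))*(-232) = 375 + (4 - 1 - 4*156*(-½))*(-232) = 375 + (4 - 1 + 312)*(-232) = 375 + 315*(-232) = 375 - 73080 = -72705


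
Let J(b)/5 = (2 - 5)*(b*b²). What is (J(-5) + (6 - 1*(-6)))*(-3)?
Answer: -5661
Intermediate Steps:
J(b) = -15*b³ (J(b) = 5*((2 - 5)*(b*b²)) = 5*(-3*b³) = -15*b³)
(J(-5) + (6 - 1*(-6)))*(-3) = (-15*(-5)³ + (6 - 1*(-6)))*(-3) = (-15*(-125) + (6 + 6))*(-3) = (1875 + 12)*(-3) = 1887*(-3) = -5661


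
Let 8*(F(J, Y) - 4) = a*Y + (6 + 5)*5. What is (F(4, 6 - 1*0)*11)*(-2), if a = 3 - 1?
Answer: -1089/4 ≈ -272.25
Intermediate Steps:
a = 2
F(J, Y) = 87/8 + Y/4 (F(J, Y) = 4 + (2*Y + (6 + 5)*5)/8 = 4 + (2*Y + 11*5)/8 = 4 + (2*Y + 55)/8 = 4 + (55 + 2*Y)/8 = 4 + (55/8 + Y/4) = 87/8 + Y/4)
(F(4, 6 - 1*0)*11)*(-2) = ((87/8 + (6 - 1*0)/4)*11)*(-2) = ((87/8 + (6 + 0)/4)*11)*(-2) = ((87/8 + (¼)*6)*11)*(-2) = ((87/8 + 3/2)*11)*(-2) = ((99/8)*11)*(-2) = (1089/8)*(-2) = -1089/4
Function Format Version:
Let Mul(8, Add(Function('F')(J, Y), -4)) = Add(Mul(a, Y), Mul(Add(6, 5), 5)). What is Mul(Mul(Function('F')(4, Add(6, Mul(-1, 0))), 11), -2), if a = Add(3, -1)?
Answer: Rational(-1089, 4) ≈ -272.25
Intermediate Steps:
a = 2
Function('F')(J, Y) = Add(Rational(87, 8), Mul(Rational(1, 4), Y)) (Function('F')(J, Y) = Add(4, Mul(Rational(1, 8), Add(Mul(2, Y), Mul(Add(6, 5), 5)))) = Add(4, Mul(Rational(1, 8), Add(Mul(2, Y), Mul(11, 5)))) = Add(4, Mul(Rational(1, 8), Add(Mul(2, Y), 55))) = Add(4, Mul(Rational(1, 8), Add(55, Mul(2, Y)))) = Add(4, Add(Rational(55, 8), Mul(Rational(1, 4), Y))) = Add(Rational(87, 8), Mul(Rational(1, 4), Y)))
Mul(Mul(Function('F')(4, Add(6, Mul(-1, 0))), 11), -2) = Mul(Mul(Add(Rational(87, 8), Mul(Rational(1, 4), Add(6, Mul(-1, 0)))), 11), -2) = Mul(Mul(Add(Rational(87, 8), Mul(Rational(1, 4), Add(6, 0))), 11), -2) = Mul(Mul(Add(Rational(87, 8), Mul(Rational(1, 4), 6)), 11), -2) = Mul(Mul(Add(Rational(87, 8), Rational(3, 2)), 11), -2) = Mul(Mul(Rational(99, 8), 11), -2) = Mul(Rational(1089, 8), -2) = Rational(-1089, 4)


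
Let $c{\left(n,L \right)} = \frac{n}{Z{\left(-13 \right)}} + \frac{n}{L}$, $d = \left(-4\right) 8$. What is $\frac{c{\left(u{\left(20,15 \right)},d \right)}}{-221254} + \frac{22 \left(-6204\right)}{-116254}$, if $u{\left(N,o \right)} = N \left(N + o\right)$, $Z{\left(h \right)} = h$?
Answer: $\frac{1570780579629}{1337526450832} \approx 1.1744$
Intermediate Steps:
$d = -32$
$c{\left(n,L \right)} = - \frac{n}{13} + \frac{n}{L}$ ($c{\left(n,L \right)} = \frac{n}{-13} + \frac{n}{L} = n \left(- \frac{1}{13}\right) + \frac{n}{L} = - \frac{n}{13} + \frac{n}{L}$)
$\frac{c{\left(u{\left(20,15 \right)},d \right)}}{-221254} + \frac{22 \left(-6204\right)}{-116254} = \frac{- \frac{20 \left(20 + 15\right)}{13} + \frac{20 \left(20 + 15\right)}{-32}}{-221254} + \frac{22 \left(-6204\right)}{-116254} = \left(- \frac{20 \cdot 35}{13} + 20 \cdot 35 \left(- \frac{1}{32}\right)\right) \left(- \frac{1}{221254}\right) - - \frac{68244}{58127} = \left(\left(- \frac{1}{13}\right) 700 + 700 \left(- \frac{1}{32}\right)\right) \left(- \frac{1}{221254}\right) + \frac{68244}{58127} = \left(- \frac{700}{13} - \frac{175}{8}\right) \left(- \frac{1}{221254}\right) + \frac{68244}{58127} = \left(- \frac{7875}{104}\right) \left(- \frac{1}{221254}\right) + \frac{68244}{58127} = \frac{7875}{23010416} + \frac{68244}{58127} = \frac{1570780579629}{1337526450832}$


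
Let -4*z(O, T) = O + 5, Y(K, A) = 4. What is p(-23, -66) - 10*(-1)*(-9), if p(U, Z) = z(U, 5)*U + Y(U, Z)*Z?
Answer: -915/2 ≈ -457.50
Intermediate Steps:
z(O, T) = -5/4 - O/4 (z(O, T) = -(O + 5)/4 = -(5 + O)/4 = -5/4 - O/4)
p(U, Z) = 4*Z + U*(-5/4 - U/4) (p(U, Z) = (-5/4 - U/4)*U + 4*Z = U*(-5/4 - U/4) + 4*Z = 4*Z + U*(-5/4 - U/4))
p(-23, -66) - 10*(-1)*(-9) = (4*(-66) - 1/4*(-23)*(5 - 23)) - 10*(-1)*(-9) = (-264 - 1/4*(-23)*(-18)) + 10*(-9) = (-264 - 207/2) - 90 = -735/2 - 90 = -915/2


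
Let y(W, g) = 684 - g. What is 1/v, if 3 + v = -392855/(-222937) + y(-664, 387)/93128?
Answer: -20761676936/25633018079 ≈ -0.80996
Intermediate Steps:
v = -25633018079/20761676936 (v = -3 + (-392855/(-222937) + (684 - 1*387)/93128) = -3 + (-392855*(-1/222937) + (684 - 387)*(1/93128)) = -3 + (392855/222937 + 297*(1/93128)) = -3 + (392855/222937 + 297/93128) = -3 + 36652012729/20761676936 = -25633018079/20761676936 ≈ -1.2346)
1/v = 1/(-25633018079/20761676936) = -20761676936/25633018079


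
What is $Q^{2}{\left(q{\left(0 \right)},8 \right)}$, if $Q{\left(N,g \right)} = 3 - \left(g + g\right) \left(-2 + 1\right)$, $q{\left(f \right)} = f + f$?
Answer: $361$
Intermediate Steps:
$q{\left(f \right)} = 2 f$
$Q{\left(N,g \right)} = 3 + 2 g$ ($Q{\left(N,g \right)} = 3 - 2 g \left(-1\right) = 3 - - 2 g = 3 + 2 g$)
$Q^{2}{\left(q{\left(0 \right)},8 \right)} = \left(3 + 2 \cdot 8\right)^{2} = \left(3 + 16\right)^{2} = 19^{2} = 361$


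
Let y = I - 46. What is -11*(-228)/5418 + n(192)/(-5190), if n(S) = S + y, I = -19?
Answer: 684913/1562190 ≈ 0.43843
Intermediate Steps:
y = -65 (y = -19 - 46 = -65)
n(S) = -65 + S (n(S) = S - 65 = -65 + S)
-11*(-228)/5418 + n(192)/(-5190) = -11*(-228)/5418 + (-65 + 192)/(-5190) = 2508*(1/5418) + 127*(-1/5190) = 418/903 - 127/5190 = 684913/1562190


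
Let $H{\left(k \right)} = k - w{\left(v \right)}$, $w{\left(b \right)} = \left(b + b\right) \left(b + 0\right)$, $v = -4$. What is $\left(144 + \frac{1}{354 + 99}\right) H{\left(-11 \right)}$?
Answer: $- \frac{2805019}{453} \approx -6192.1$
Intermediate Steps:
$w{\left(b \right)} = 2 b^{2}$ ($w{\left(b \right)} = 2 b b = 2 b^{2}$)
$H{\left(k \right)} = -32 + k$ ($H{\left(k \right)} = k - 2 \left(-4\right)^{2} = k - 2 \cdot 16 = k - 32 = -32 + k$)
$\left(144 + \frac{1}{354 + 99}\right) H{\left(-11 \right)} = \left(144 + \frac{1}{354 + 99}\right) \left(-32 - 11\right) = \left(144 + \frac{1}{453}\right) \left(-43\right) = \frac{65233}{453} \left(-43\right) = - \frac{2805019}{453}$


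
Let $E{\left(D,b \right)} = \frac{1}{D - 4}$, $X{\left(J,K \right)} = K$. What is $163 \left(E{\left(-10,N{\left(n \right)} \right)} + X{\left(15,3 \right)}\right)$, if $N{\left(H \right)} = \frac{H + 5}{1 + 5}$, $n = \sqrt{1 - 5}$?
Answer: $\frac{6683}{14} \approx 477.36$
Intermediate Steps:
$n = 2 i$ ($n = \sqrt{-4} = 2 i \approx 2.0 i$)
$N{\left(H \right)} = \frac{5}{6} + \frac{H}{6}$ ($N{\left(H \right)} = \frac{5 + H}{6} = \left(5 + H\right) \frac{1}{6} = \frac{5}{6} + \frac{H}{6}$)
$E{\left(D,b \right)} = \frac{1}{-4 + D}$
$163 \left(E{\left(-10,N{\left(n \right)} \right)} + X{\left(15,3 \right)}\right) = 163 \left(\frac{1}{-4 - 10} + 3\right) = 163 \left(\frac{1}{-14} + 3\right) = 163 \left(- \frac{1}{14} + 3\right) = 163 \cdot \frac{41}{14} = \frac{6683}{14}$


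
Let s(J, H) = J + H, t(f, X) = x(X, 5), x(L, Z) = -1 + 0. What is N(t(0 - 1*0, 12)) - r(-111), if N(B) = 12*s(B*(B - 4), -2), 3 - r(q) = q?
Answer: -78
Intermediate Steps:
x(L, Z) = -1
r(q) = 3 - q
t(f, X) = -1
s(J, H) = H + J
N(B) = -24 + 12*B*(-4 + B) (N(B) = 12*(-2 + B*(B - 4)) = 12*(-2 + B*(-4 + B)) = -24 + 12*B*(-4 + B))
N(t(0 - 1*0, 12)) - r(-111) = (-24 + 12*(-1)*(-4 - 1)) - (3 - 1*(-111)) = (-24 + 12*(-1)*(-5)) - (3 + 111) = (-24 + 60) - 1*114 = 36 - 114 = -78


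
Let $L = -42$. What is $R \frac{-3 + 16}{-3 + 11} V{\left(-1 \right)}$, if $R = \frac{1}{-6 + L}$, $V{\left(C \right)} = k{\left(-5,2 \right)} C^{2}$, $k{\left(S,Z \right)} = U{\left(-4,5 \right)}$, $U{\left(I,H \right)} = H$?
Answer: $- \frac{65}{384} \approx -0.16927$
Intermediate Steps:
$k{\left(S,Z \right)} = 5$
$V{\left(C \right)} = 5 C^{2}$
$R = - \frac{1}{48}$ ($R = \frac{1}{-6 - 42} = \frac{1}{-48} = - \frac{1}{48} \approx -0.020833$)
$R \frac{-3 + 16}{-3 + 11} V{\left(-1 \right)} = - \frac{\left(-3 + 16\right) \frac{1}{-3 + 11}}{48} \cdot 5 \left(-1\right)^{2} = - \frac{13 \cdot \frac{1}{8}}{48} \cdot 5 \cdot 1 = - \frac{13 \cdot \frac{1}{8}}{48} \cdot 5 = \left(- \frac{1}{48}\right) \frac{13}{8} \cdot 5 = \left(- \frac{13}{384}\right) 5 = - \frac{65}{384}$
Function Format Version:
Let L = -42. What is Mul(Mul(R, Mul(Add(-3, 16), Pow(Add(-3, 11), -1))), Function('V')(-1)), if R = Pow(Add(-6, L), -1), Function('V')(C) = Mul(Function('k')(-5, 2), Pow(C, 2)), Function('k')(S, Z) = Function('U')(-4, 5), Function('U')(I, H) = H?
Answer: Rational(-65, 384) ≈ -0.16927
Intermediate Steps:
Function('k')(S, Z) = 5
Function('V')(C) = Mul(5, Pow(C, 2))
R = Rational(-1, 48) (R = Pow(Add(-6, -42), -1) = Pow(-48, -1) = Rational(-1, 48) ≈ -0.020833)
Mul(Mul(R, Mul(Add(-3, 16), Pow(Add(-3, 11), -1))), Function('V')(-1)) = Mul(Mul(Rational(-1, 48), Mul(Add(-3, 16), Pow(Add(-3, 11), -1))), Mul(5, Pow(-1, 2))) = Mul(Mul(Rational(-1, 48), Mul(13, Pow(8, -1))), Mul(5, 1)) = Mul(Mul(Rational(-1, 48), Mul(13, Rational(1, 8))), 5) = Mul(Mul(Rational(-1, 48), Rational(13, 8)), 5) = Mul(Rational(-13, 384), 5) = Rational(-65, 384)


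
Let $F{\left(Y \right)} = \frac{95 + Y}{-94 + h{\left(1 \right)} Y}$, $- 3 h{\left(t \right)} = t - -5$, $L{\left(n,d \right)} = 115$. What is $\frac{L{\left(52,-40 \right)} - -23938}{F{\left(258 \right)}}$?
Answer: $- \frac{14672330}{353} \approx -41565.0$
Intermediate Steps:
$h{\left(t \right)} = - \frac{5}{3} - \frac{t}{3}$ ($h{\left(t \right)} = - \frac{t - -5}{3} = - \frac{t + 5}{3} = - \frac{5 + t}{3} = - \frac{5}{3} - \frac{t}{3}$)
$F{\left(Y \right)} = \frac{95 + Y}{-94 - 2 Y}$ ($F{\left(Y \right)} = \frac{95 + Y}{-94 + \left(- \frac{5}{3} - \frac{1}{3}\right) Y} = \frac{95 + Y}{-94 - 2 Y}$)
$\frac{L{\left(52,-40 \right)} - -23938}{F{\left(258 \right)}} = \frac{115 - -23938}{\frac{1}{2} \frac{1}{47 + 258} \left(-95 - 258\right)} = \frac{115 + 23938}{\frac{1}{2} \cdot \frac{1}{305} \left(-95 - 258\right)} = \frac{24053}{\frac{1}{2} \cdot \frac{1}{305} \left(-353\right)} = \frac{24053}{- \frac{353}{610}} = 24053 \left(- \frac{610}{353}\right) = - \frac{14672330}{353}$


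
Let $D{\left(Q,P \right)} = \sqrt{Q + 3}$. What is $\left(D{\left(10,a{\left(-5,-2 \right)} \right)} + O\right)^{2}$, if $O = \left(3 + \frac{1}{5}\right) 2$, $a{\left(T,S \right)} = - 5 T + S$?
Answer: $\frac{1349}{25} + \frac{64 \sqrt{13}}{5} \approx 100.11$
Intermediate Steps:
$a{\left(T,S \right)} = S - 5 T$
$O = \frac{32}{5}$ ($O = \left(3 + \frac{1}{5}\right) 2 = \frac{16}{5} \cdot 2 = \frac{32}{5} \approx 6.4$)
$D{\left(Q,P \right)} = \sqrt{3 + Q}$
$\left(D{\left(10,a{\left(-5,-2 \right)} \right)} + O\right)^{2} = \left(\sqrt{3 + 10} + \frac{32}{5}\right)^{2} = \left(\sqrt{13} + \frac{32}{5}\right)^{2} = \left(\frac{32}{5} + \sqrt{13}\right)^{2}$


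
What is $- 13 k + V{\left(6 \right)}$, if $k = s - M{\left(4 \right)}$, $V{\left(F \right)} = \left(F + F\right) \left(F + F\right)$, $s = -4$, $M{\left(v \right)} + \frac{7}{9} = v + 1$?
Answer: $\frac{2258}{9} \approx 250.89$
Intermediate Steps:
$M{\left(v \right)} = \frac{2}{9} + v$ ($M{\left(v \right)} = - \frac{7}{9} + \left(v + 1\right) = - \frac{7}{9} + \left(1 + v\right) = \frac{2}{9} + v$)
$V{\left(F \right)} = 4 F^{2}$ ($V{\left(F \right)} = 2 F 2 F = 4 F^{2}$)
$k = - \frac{74}{9}$ ($k = -4 - \left(\frac{2}{9} + 4\right) = -4 - \frac{38}{9} = - \frac{74}{9} \approx -8.2222$)
$- 13 k + V{\left(6 \right)} = \left(-13\right) \left(- \frac{74}{9}\right) + 4 \cdot 6^{2} = \frac{962}{9} + 4 \cdot 36 = \frac{962}{9} + 144 = \frac{2258}{9}$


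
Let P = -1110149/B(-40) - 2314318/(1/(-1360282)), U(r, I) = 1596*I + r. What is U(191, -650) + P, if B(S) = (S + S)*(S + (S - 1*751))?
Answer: 209287288868336011/66480 ≈ 3.1481e+12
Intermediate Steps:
U(r, I) = r + 1596*I
B(S) = 2*S*(-751 + 2*S) (B(S) = (2*S)*(S + (S - 751)) = (2*S)*(S + (-751 + S)) = (2*S)*(-751 + 2*S) = 2*S*(-751 + 2*S))
P = 209287357821990331/66480 (P = -1110149*(-1/(80*(-751 + 2*(-40)))) - 2314318/(1/(-1360282)) = -1110149*(-1/(80*(-751 - 80))) - 2314318/(-1/1360282) = -1110149/(2*(-40)*(-831)) - 2314318*(-1360282) = -1110149/66480 + 3148125117676 = 209287357821990331/66480 ≈ 3.1481e+12)
U(191, -650) + P = (191 + 1596*(-650)) + 209287357821990331/66480 = (191 - 1037400) + 209287357821990331/66480 = -1037209 + 209287357821990331/66480 = 209287288868336011/66480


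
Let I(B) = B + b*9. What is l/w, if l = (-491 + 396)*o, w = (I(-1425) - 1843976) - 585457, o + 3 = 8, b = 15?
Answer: 475/2430723 ≈ 0.00019542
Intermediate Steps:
o = 5 (o = -3 + 8 = 5)
I(B) = 135 + B (I(B) = B + 15*9 = B + 135 = 135 + B)
w = -2430723 (w = ((135 - 1425) - 1843976) - 585457 = (-1290 - 1843976) - 585457 = -1845266 - 585457 = -2430723)
l = -475 (l = (-491 + 396)*5 = -95*5 = -475)
l/w = -475/(-2430723) = -475*(-1/2430723) = 475/2430723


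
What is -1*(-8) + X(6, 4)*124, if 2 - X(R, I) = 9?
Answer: -860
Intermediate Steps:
X(R, I) = -7 (X(R, I) = 2 - 1*9 = 2 - 9 = -7)
-1*(-8) + X(6, 4)*124 = -1*(-8) - 7*124 = 8 - 868 = -860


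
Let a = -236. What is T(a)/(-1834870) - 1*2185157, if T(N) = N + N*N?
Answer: -400947908005/183487 ≈ -2.1852e+6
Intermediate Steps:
T(N) = N + N²
T(a)/(-1834870) - 1*2185157 = -236*(1 - 236)/(-1834870) - 1*2185157 = -236*(-235)*(-1/1834870) - 2185157 = 55460*(-1/1834870) - 2185157 = -5546/183487 - 2185157 = -400947908005/183487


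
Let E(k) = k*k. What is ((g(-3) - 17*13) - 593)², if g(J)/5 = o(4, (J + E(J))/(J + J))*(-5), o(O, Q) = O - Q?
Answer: 881721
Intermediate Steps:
E(k) = k²
g(J) = -100 + 25*(J + J²)/(2*J) (g(J) = 5*((4 - (J + J²)/(J + J))*(-5)) = 5*((4 - (J + J²)/(2*J))*(-5)) = 5*(-20 + 5*(J + J²)/(2*J)) = -100 + 25*(J + J²)/(2*J))
((g(-3) - 17*13) - 593)² = (((-175/2 + (25/2)*(-3)) - 17*13) - 593)² = (((-175/2 - 75/2) - 221) - 593)² = ((-125 - 221) - 593)² = (-346 - 593)² = (-939)² = 881721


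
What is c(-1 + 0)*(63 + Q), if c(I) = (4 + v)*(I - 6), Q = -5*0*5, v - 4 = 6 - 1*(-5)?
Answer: -8379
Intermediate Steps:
v = 15 (v = 4 + (6 - 1*(-5)) = 4 + (6 + 5) = 4 + 11 = 15)
Q = 0 (Q = 0*5 = 0)
c(I) = -114 + 19*I (c(I) = (4 + 15)*(I - 6) = 19*(-6 + I) = -114 + 19*I)
c(-1 + 0)*(63 + Q) = (-114 + 19*(-1 + 0))*(63 + 0) = (-114 + 19*(-1))*63 = (-114 - 19)*63 = -133*63 = -8379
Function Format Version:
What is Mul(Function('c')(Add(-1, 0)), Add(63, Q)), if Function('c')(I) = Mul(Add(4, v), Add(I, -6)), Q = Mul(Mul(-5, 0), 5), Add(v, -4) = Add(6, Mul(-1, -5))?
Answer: -8379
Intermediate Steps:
v = 15 (v = Add(4, Add(6, Mul(-1, -5))) = Add(4, Add(6, 5)) = Add(4, 11) = 15)
Q = 0 (Q = Mul(0, 5) = 0)
Function('c')(I) = Add(-114, Mul(19, I)) (Function('c')(I) = Mul(Add(4, 15), Add(I, -6)) = Mul(19, Add(-6, I)) = Add(-114, Mul(19, I)))
Mul(Function('c')(Add(-1, 0)), Add(63, Q)) = Mul(Add(-114, Mul(19, Add(-1, 0))), Add(63, 0)) = Mul(Add(-114, Mul(19, -1)), 63) = Mul(Add(-114, -19), 63) = Mul(-133, 63) = -8379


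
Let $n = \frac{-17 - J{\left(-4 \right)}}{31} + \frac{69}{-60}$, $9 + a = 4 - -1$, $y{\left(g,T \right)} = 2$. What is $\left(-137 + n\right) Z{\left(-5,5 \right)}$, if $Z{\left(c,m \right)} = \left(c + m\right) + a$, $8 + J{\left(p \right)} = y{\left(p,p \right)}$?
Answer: $\frac{85873}{155} \approx 554.02$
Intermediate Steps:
$a = -4$ ($a = -9 + \left(4 - -1\right) = -9 + \left(4 + 1\right) = -9 + 5 = -4$)
$J{\left(p \right)} = -6$ ($J{\left(p \right)} = -8 + 2 = -6$)
$Z{\left(c,m \right)} = -4 + c + m$ ($Z{\left(c,m \right)} = \left(c + m\right) - 4 = -4 + c + m$)
$n = - \frac{933}{620}$ ($n = \frac{-17 - -6}{31} + \frac{69}{-60} = \left(-17 + 6\right) \frac{1}{31} + 69 \left(- \frac{1}{60}\right) = \left(-11\right) \frac{1}{31} - \frac{23}{20} = - \frac{11}{31} - \frac{23}{20} = - \frac{933}{620} \approx -1.5048$)
$\left(-137 + n\right) Z{\left(-5,5 \right)} = \left(-137 - \frac{933}{620}\right) \left(-4 - 5 + 5\right) = \left(- \frac{85873}{620}\right) \left(-4\right) = \frac{85873}{155}$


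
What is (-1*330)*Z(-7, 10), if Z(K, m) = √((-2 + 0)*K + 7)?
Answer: -330*√21 ≈ -1512.3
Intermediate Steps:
Z(K, m) = √(7 - 2*K) (Z(K, m) = √(-2*K + 7) = √(7 - 2*K))
(-1*330)*Z(-7, 10) = (-1*330)*√(7 - 2*(-7)) = -330*√(7 + 14) = -330*√21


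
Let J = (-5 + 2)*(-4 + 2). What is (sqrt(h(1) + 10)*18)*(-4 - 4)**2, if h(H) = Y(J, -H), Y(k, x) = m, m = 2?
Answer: 2304*sqrt(3) ≈ 3990.6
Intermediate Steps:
J = 6 (J = -3*(-2) = 6)
Y(k, x) = 2
h(H) = 2
(sqrt(h(1) + 10)*18)*(-4 - 4)**2 = (sqrt(2 + 10)*18)*(-4 - 4)**2 = (sqrt(12)*18)*(-8)**2 = ((2*sqrt(3))*18)*64 = (36*sqrt(3))*64 = 2304*sqrt(3)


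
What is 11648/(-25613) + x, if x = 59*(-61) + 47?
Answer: -12998432/3659 ≈ -3552.5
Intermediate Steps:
x = -3552 (x = -3599 + 47 = -3552)
11648/(-25613) + x = 11648/(-25613) - 3552 = 11648*(-1/25613) - 3552 = -1664/3659 - 3552 = -12998432/3659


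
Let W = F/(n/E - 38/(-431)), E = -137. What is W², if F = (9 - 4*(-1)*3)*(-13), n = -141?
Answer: 259848951468561/4352964529 ≈ 59695.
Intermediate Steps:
F = -273 (F = (9 + 4*3)*(-13) = (9 + 12)*(-13) = 21*(-13) = -273)
W = -16119831/65977 (W = -273/(-141/(-137) - 38/(-431)) = -273/(-141*(-1/137) - 38*(-1/431)) = -273/(141/137 + 38/431) = -273/65977/59047 = -273*59047/65977 = -16119831/65977 ≈ -244.32)
W² = (-16119831/65977)² = 259848951468561/4352964529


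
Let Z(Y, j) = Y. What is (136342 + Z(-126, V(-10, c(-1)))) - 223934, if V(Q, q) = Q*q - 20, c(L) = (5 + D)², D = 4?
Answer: -87718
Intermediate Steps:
c(L) = 81 (c(L) = (5 + 4)² = 9² = 81)
V(Q, q) = -20 + Q*q
(136342 + Z(-126, V(-10, c(-1)))) - 223934 = (136342 - 126) - 223934 = 136216 - 223934 = -87718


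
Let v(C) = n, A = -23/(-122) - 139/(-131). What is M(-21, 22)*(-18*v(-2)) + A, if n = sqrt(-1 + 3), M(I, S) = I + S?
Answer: 19971/15982 - 18*sqrt(2) ≈ -24.206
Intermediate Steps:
n = sqrt(2) ≈ 1.4142
A = 19971/15982 (A = -23*(-1/122) - 139*(-1/131) = 23/122 + 139/131 = 19971/15982 ≈ 1.2496)
v(C) = sqrt(2)
M(-21, 22)*(-18*v(-2)) + A = (-21 + 22)*(-18*sqrt(2)) + 19971/15982 = 1*(-18*sqrt(2)) + 19971/15982 = -18*sqrt(2) + 19971/15982 = 19971/15982 - 18*sqrt(2)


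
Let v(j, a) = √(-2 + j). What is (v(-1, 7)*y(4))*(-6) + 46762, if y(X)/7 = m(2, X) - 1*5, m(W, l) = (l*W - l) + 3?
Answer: 46762 - 84*I*√3 ≈ 46762.0 - 145.49*I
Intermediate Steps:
m(W, l) = 3 - l + W*l (m(W, l) = (W*l - l) + 3 = (-l + W*l) + 3 = 3 - l + W*l)
y(X) = -14 + 7*X (y(X) = 7*((3 - X + 2*X) - 1*5) = 7*((3 + X) - 5) = 7*(-2 + X) = -14 + 7*X)
(v(-1, 7)*y(4))*(-6) + 46762 = (√(-2 - 1)*(-14 + 7*4))*(-6) + 46762 = (√(-3)*(-14 + 28))*(-6) + 46762 = ((I*√3)*14)*(-6) + 46762 = (14*I*√3)*(-6) + 46762 = -84*I*√3 + 46762 = 46762 - 84*I*√3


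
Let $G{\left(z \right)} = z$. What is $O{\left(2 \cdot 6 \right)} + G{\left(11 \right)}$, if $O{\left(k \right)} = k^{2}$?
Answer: $155$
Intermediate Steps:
$O{\left(2 \cdot 6 \right)} + G{\left(11 \right)} = \left(2 \cdot 6\right)^{2} + 11 = 12^{2} + 11 = 144 + 11 = 155$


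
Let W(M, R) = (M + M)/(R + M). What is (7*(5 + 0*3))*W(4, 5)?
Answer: 280/9 ≈ 31.111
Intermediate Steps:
W(M, R) = 2*M/(M + R) (W(M, R) = (2*M)/(M + R) = 2*M/(M + R))
(7*(5 + 0*3))*W(4, 5) = (7*(5 + 0*3))*(2*4/(4 + 5)) = (7*(5 + 0))*(2*4/9) = (7*5)*(2*4*(⅑)) = 35*(8/9) = 280/9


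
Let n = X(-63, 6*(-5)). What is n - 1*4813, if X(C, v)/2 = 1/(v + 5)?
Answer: -120327/25 ≈ -4813.1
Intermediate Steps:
X(C, v) = 2/(5 + v) (X(C, v) = 2/(v + 5) = 2/(5 + v))
n = -2/25 (n = 2/(5 + 6*(-5)) = 2/(5 - 30) = 2/(-25) = 2*(-1/25) = -2/25 ≈ -0.080000)
n - 1*4813 = -2/25 - 1*4813 = -2/25 - 4813 = -120327/25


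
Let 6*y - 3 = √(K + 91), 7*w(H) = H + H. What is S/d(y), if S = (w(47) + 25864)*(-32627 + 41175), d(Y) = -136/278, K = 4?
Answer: -53806963106/119 ≈ -4.5216e+8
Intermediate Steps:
w(H) = 2*H/7 (w(H) = (H + H)/7 = (2*H)/7 = 2*H/7)
y = ½ + √95/6 (y = ½ + √(4 + 91)/6 = ½ + √95/6 ≈ 2.1245)
d(Y) = -68/139 (d(Y) = -136*1/278 = -68/139)
S = 1548401816/7 (S = ((2/7)*47 + 25864)*(-32627 + 41175) = (94/7 + 25864)*8548 = (181142/7)*8548 = 1548401816/7 ≈ 2.2120e+8)
S/d(y) = 1548401816/(7*(-68/139)) = (1548401816/7)*(-139/68) = -53806963106/119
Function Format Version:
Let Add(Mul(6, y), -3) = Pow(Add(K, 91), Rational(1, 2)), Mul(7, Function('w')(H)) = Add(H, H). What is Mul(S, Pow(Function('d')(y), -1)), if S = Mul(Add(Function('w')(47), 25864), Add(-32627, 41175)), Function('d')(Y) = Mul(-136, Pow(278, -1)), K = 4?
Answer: Rational(-53806963106, 119) ≈ -4.5216e+8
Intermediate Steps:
Function('w')(H) = Mul(Rational(2, 7), H) (Function('w')(H) = Mul(Rational(1, 7), Add(H, H)) = Mul(Rational(1, 7), Mul(2, H)) = Mul(Rational(2, 7), H))
y = Add(Rational(1, 2), Mul(Rational(1, 6), Pow(95, Rational(1, 2)))) (y = Add(Rational(1, 2), Mul(Rational(1, 6), Pow(Add(4, 91), Rational(1, 2)))) = Add(Rational(1, 2), Mul(Rational(1, 6), Pow(95, Rational(1, 2)))) ≈ 2.1245)
Function('d')(Y) = Rational(-68, 139) (Function('d')(Y) = Mul(-136, Rational(1, 278)) = Rational(-68, 139))
S = Rational(1548401816, 7) (S = Mul(Add(Mul(Rational(2, 7), 47), 25864), Add(-32627, 41175)) = Mul(Add(Rational(94, 7), 25864), 8548) = Mul(Rational(181142, 7), 8548) = Rational(1548401816, 7) ≈ 2.2120e+8)
Mul(S, Pow(Function('d')(y), -1)) = Mul(Rational(1548401816, 7), Pow(Rational(-68, 139), -1)) = Mul(Rational(1548401816, 7), Rational(-139, 68)) = Rational(-53806963106, 119)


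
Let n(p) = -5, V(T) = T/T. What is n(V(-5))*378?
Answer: -1890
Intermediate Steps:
V(T) = 1
n(V(-5))*378 = -5*378 = -1890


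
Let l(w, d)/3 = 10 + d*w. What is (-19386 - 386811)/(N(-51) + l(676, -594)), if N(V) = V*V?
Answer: 135399/400667 ≈ 0.33793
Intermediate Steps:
N(V) = V**2
l(w, d) = 30 + 3*d*w (l(w, d) = 3*(10 + d*w) = 30 + 3*d*w)
(-19386 - 386811)/(N(-51) + l(676, -594)) = (-19386 - 386811)/((-51)**2 + (30 + 3*(-594)*676)) = -406197/(2601 + (30 - 1204632)) = -406197/(2601 - 1204602) = -406197/(-1202001) = -406197*(-1/1202001) = 135399/400667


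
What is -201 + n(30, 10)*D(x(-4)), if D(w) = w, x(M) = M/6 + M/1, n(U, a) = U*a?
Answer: -1601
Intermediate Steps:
x(M) = 7*M/6 (x(M) = M*(1/6) + M*1 = M/6 + M = 7*M/6)
-201 + n(30, 10)*D(x(-4)) = -201 + (30*10)*((7/6)*(-4)) = -201 + 300*(-14/3) = -201 - 1400 = -1601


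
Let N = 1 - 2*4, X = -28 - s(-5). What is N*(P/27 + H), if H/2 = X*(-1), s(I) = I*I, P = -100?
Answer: -19334/27 ≈ -716.07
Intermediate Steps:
s(I) = I²
X = -53 (X = -28 - 1*(-5)² = -28 - 1*25 = -28 - 25 = -53)
H = 106 (H = 2*(-53*(-1)) = 2*53 = 106)
N = -7 (N = 1 - 8 = -7)
N*(P/27 + H) = -7*(-100/27 + 106) = -7*2762/27 = -19334/27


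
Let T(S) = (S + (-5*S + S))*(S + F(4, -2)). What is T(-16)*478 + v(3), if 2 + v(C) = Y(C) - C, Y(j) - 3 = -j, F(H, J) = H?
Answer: -275333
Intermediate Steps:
Y(j) = 3 - j
v(C) = 1 - 2*C (v(C) = -2 + ((3 - C) - C) = -2 + (3 - 2*C) = 1 - 2*C)
T(S) = -3*S*(4 + S) (T(S) = (S + (-5*S + S))*(S + 4) = (S - 4*S)*(4 + S) = (-3*S)*(4 + S) = -3*S*(4 + S))
T(-16)*478 + v(3) = -3*(-16)*(4 - 16)*478 + (1 - 2*3) = -3*(-16)*(-12)*478 + (1 - 6) = -576*478 - 5 = -275328 - 5 = -275333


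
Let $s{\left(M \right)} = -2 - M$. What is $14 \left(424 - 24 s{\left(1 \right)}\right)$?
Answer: $6944$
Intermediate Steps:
$14 \left(424 - 24 s{\left(1 \right)}\right) = 14 \left(424 - 24 \left(-2 - 1\right)\right) = 14 \left(424 - -72\right) = 14 \left(424 + 72\right) = 14 \cdot 496 = 6944$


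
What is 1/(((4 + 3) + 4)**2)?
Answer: 1/121 ≈ 0.0082645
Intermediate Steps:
1/(((4 + 3) + 4)**2) = 1/((7 + 4)**2) = 1/(11**2) = 1/121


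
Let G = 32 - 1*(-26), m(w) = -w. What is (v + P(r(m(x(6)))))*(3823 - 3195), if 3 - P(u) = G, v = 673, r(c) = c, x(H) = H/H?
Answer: 388104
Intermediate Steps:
x(H) = 1
G = 58 (G = 32 + 26 = 58)
P(u) = -55 (P(u) = 3 - 1*58 = 3 - 58 = -55)
(v + P(r(m(x(6)))))*(3823 - 3195) = (673 - 55)*(3823 - 3195) = 618*628 = 388104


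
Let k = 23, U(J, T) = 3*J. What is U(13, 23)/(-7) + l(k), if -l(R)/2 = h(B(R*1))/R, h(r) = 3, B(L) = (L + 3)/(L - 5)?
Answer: -939/161 ≈ -5.8323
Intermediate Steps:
B(L) = (3 + L)/(-5 + L)
l(R) = -6/R
U(13, 23)/(-7) + l(k) = (3*13)/(-7) - 6/23 = 39*(-⅐) - 6*1/23 = -39/7 - 6/23 = -939/161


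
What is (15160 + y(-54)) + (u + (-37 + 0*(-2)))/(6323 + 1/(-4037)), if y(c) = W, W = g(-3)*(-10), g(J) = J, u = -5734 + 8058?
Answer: 387748413119/25525950 ≈ 15190.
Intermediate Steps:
u = 2324
W = 30 (W = -3*(-10) = 30)
y(c) = 30
(15160 + y(-54)) + (u + (-37 + 0*(-2)))/(6323 + 1/(-4037)) = (15160 + 30) + (2324 + (-37 + 0*(-2)))/(6323 + 1/(-4037)) = 15190 + (2324 + (-37 + 0))/(6323 - 1/4037) = 15190 + (2324 - 37)/(25525950/4037) = 15190 + 2287*(4037/25525950) = 15190 + 9232619/25525950 = 387748413119/25525950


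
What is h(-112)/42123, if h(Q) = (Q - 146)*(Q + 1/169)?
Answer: 1627722/2372929 ≈ 0.68596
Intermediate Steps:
h(Q) = (-146 + Q)*(1/169 + Q) (h(Q) = (-146 + Q)*(Q + 1/169) = (-146 + Q)*(1/169 + Q))
h(-112)/42123 = (-146/169 + (-112)² - 24673/169*(-112))/42123 = (-146/169 + 12544 + 2763376/169)*(1/42123) = (4883166/169)*(1/42123) = 1627722/2372929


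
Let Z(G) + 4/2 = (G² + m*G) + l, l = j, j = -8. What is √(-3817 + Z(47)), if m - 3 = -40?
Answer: 3*I*√373 ≈ 57.94*I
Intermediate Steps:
m = -37 (m = 3 - 40 = -37)
l = -8
Z(G) = -10 + G² - 37*G (Z(G) = -2 + ((G² - 37*G) - 8) = -2 + (-8 + G² - 37*G) = -10 + G² - 37*G)
√(-3817 + Z(47)) = √(-3817 + (-10 + 47² - 37*47)) = √(-3817 + (-10 + 2209 - 1739)) = √(-3817 + 460) = √(-3357) = 3*I*√373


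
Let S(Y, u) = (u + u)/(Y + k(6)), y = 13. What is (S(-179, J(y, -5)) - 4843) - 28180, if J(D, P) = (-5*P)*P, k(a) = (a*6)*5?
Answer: -33273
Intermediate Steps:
k(a) = 30*a (k(a) = (6*a)*5 = 30*a)
J(D, P) = -5*P²
S(Y, u) = 2*u/(180 + Y) (S(Y, u) = (u + u)/(Y + 30*6) = (2*u)/(Y + 180) = (2*u)/(180 + Y) = 2*u/(180 + Y))
(S(-179, J(y, -5)) - 4843) - 28180 = (2*(-5*(-5)²)/(180 - 179) - 4843) - 28180 = (2*(-5*25)/1 - 4843) - 28180 = (2*(-125)*1 - 4843) - 28180 = (-250 - 4843) - 28180 = -5093 - 28180 = -33273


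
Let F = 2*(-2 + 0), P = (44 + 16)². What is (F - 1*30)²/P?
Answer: 289/900 ≈ 0.32111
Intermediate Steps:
P = 3600 (P = 60² = 3600)
F = -4 (F = 2*(-2) = -4)
(F - 1*30)²/P = (-4 - 1*30)²/3600 = (-4 - 30)²*(1/3600) = (-34)²*(1/3600) = 1156*(1/3600) = 289/900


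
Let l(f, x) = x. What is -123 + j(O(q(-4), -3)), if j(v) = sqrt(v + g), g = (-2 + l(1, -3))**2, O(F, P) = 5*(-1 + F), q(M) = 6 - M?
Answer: -123 + sqrt(70) ≈ -114.63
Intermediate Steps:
O(F, P) = -5 + 5*F
g = 25 (g = (-2 - 3)**2 = (-5)**2 = 25)
j(v) = sqrt(25 + v) (j(v) = sqrt(v + 25) = sqrt(25 + v))
-123 + j(O(q(-4), -3)) = -123 + sqrt(25 + (-5 + 5*(6 - 1*(-4)))) = -123 + sqrt(25 + (-5 + 5*(6 + 4))) = -123 + sqrt(25 + (-5 + 5*10)) = -123 + sqrt(25 + (-5 + 50)) = -123 + sqrt(25 + 45) = -123 + sqrt(70)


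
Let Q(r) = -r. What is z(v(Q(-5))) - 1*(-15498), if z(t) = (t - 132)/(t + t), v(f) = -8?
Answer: 62027/4 ≈ 15507.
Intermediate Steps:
z(t) = (-132 + t)/(2*t) (z(t) = (-132 + t)/((2*t)) = (-132 + t)*(1/(2*t)) = (-132 + t)/(2*t))
z(v(Q(-5))) - 1*(-15498) = (½)*(-132 - 8)/(-8) - 1*(-15498) = (½)*(-⅛)*(-140) + 15498 = 35/4 + 15498 = 62027/4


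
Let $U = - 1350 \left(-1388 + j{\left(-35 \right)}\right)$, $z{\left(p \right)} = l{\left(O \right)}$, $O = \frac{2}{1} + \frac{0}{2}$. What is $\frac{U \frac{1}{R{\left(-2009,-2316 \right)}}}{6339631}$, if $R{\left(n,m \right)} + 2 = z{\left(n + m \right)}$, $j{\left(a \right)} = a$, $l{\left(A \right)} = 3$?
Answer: $\frac{1921050}{6339631} \approx 0.30302$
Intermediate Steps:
$O = 2$ ($O = 2 \cdot 1 + 0 \cdot \frac{1}{2} = 2 + 0 = 2$)
$z{\left(p \right)} = 3$
$R{\left(n,m \right)} = 1$ ($R{\left(n,m \right)} = -2 + 3 = 1$)
$U = 1921050$ ($U = - 1350 \left(-1388 - 35\right) = \left(-1350\right) \left(-1423\right) = 1921050$)
$\frac{U \frac{1}{R{\left(-2009,-2316 \right)}}}{6339631} = \frac{1921050 \cdot 1^{-1}}{6339631} = 1921050 \cdot 1 \cdot \frac{1}{6339631} = 1921050 \cdot \frac{1}{6339631} = \frac{1921050}{6339631}$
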